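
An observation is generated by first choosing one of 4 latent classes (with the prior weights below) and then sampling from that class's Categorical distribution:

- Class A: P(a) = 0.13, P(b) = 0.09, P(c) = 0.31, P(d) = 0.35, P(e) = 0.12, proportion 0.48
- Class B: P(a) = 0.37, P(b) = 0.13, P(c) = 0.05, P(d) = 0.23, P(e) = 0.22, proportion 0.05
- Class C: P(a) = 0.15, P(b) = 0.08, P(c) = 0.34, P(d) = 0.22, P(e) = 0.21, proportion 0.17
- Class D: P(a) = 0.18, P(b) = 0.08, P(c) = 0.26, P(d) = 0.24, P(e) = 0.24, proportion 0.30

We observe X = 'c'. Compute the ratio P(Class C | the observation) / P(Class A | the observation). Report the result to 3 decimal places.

Since P(k|x) ∝ w_k f_k(x), the posterior odds are w_i f_i(x) / (w_j f_j(x)).
Evaluate each component's likelihood at the observed value:
  p_A = 0.31
  p_B = 0.05
  p_C = 0.34
  p_D = 0.26
0.0578 / 0.1488 ≈ 0.388

0.388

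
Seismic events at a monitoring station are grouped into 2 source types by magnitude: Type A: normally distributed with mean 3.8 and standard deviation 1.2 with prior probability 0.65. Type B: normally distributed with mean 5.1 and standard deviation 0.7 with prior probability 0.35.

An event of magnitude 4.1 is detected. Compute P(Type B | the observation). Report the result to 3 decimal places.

Apply Bayes' rule: the posterior for each component is proportional to its prior times its likelihood at x.
Normal densities:
  f_A = (1/(1.2·√(2π)))·exp(−(4.1−3.8)²/(2·1.2²)) = 0.332452·exp(-0.03125) = 0.322223
  f_B = (1/(0.7·√(2π)))·exp(−(4.1−5.1)²/(2·0.7²)) = 0.569918·exp(-1.02041) = 0.205426
Unnormalised posteriors:
  P(Z=A)·f_A = 0.65 × 0.322223 = 0.209445
  P(Z=B)·f_B = 0.35 × 0.205426 = 0.0718989
Normaliser: 0.209445 + 0.0718989 = 0.281344
Responsibility of Type B: 0.0718989 / 0.281344 ≈ 0.256

0.256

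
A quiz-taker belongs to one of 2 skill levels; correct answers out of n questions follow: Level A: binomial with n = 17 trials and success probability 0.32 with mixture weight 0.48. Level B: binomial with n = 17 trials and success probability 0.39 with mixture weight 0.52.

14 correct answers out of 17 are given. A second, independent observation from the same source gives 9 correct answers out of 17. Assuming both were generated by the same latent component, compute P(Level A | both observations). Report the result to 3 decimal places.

0.031

P(component k | x) = π_k·f_k(x) / marginal(x), where marginal(x) = Σ_j π_j·f_j(x).
Since both observations come from the same component, the likelihood for component k is f_k(x₁)·f_k(x₂).
  p_A = [C(17,14)·0.32^14·0.68^3 = 680·1.18059e-07·0.314432 = 2.52427e-05] × [0.0391026] = 9.87055e-07
  p_B = [C(17,14)·0.39^14·0.61^3 = 680·1.88323e-06·0.226981 = 0.000290672] × [0.0972759] = 2.82754e-05
Multiply by the mixture weights:
  π_A·p_A = 0.48 × 9.87055e-07 = 4.73786e-07
  π_B·p_B = 0.52 × 2.82754e-05 = 1.47032e-05
Evidence: 4.73786e-07 + 1.47032e-05 = 1.5177e-05
P(Level A | x₁,x₂) ≈ 0.031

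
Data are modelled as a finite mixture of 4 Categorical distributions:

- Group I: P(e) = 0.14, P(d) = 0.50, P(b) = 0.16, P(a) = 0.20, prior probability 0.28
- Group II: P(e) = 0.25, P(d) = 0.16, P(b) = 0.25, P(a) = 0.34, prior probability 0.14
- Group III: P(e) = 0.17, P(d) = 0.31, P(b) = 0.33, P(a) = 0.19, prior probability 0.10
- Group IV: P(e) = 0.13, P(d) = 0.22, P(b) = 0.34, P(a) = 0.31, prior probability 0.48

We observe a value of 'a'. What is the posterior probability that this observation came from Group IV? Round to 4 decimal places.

The responsibility of component k is w_k f_k(x) divided by Σ_j w_j f_j(x).
Evaluate each component's likelihood at the observed value:
  L_I = P(a | comp) = 0.20
  L_II = P(a | comp) = 0.34
  L_III = P(a | comp) = 0.19
  L_IV = P(a | comp) = 0.31
Prior × likelihood for each component:
  w_I·L_I = 0.28 × 0.2 = 0.056
  w_II·L_II = 0.14 × 0.34 = 0.0476
  w_III·L_III = 0.10 × 0.19 = 0.019
  w_IV·L_IV = 0.48 × 0.31 = 0.1488
Denominator: 0.056 + 0.0476 + 0.019 + 0.1488 = 0.2714
Responsibility of Group IV: 0.1488 / 0.2714 ≈ 0.5483

0.5483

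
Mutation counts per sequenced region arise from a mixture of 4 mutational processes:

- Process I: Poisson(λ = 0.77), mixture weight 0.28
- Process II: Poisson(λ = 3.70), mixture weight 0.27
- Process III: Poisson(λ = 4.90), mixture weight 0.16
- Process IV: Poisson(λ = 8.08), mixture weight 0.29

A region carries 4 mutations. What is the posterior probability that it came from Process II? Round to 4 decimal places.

P(component k | x) = w_k·f_k(x) / marginal(x), where marginal(x) = Σ_j w_j·f_j(x).
Component likelihoods at x = 4 mutations:
  L_I = e^(−0.77)·0.77^4/4! = 0.0067818
  L_II = e^(−3.70)·3.70^4/4! = 0.193066
  L_III = e^(−4.90)·4.90^4/4! = 0.178867
  L_IV = e^(−8.08)·8.08^4/4! = 0.0549965
Weight by the priors:
  w_I·L_I = 0.28 × 0.0067818 = 0.0018989
  w_II·L_II = 0.27 × 0.193066 = 0.0521279
  w_III·L_III = 0.16 × 0.178867 = 0.0286187
  w_IV·L_IV = 0.29 × 0.0549965 = 0.015949
Denominator: 0.0018989 + 0.0521279 + 0.0286187 + 0.015949 = 0.0985944
So the posterior for Process II is 0.0521279 / 0.0985944 ≈ 0.5287.

0.5287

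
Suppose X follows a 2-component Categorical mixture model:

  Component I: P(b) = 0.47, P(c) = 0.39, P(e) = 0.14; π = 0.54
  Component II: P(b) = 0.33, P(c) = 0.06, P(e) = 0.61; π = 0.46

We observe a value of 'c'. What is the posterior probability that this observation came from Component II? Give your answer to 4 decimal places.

P(component k | x) = π_k·f_k(x) / marginal(x), where marginal(x) = Σ_j π_j·f_j(x).
Categorical probabilities:
  L_I = 0.39
  L_II = 0.06
Prior × likelihood for each component:
  π_I·L_I = 0.54 × 0.39 = 0.2106
  π_II·L_II = 0.46 × 0.06 = 0.0276
Sum: 0.2106 + 0.0276 = 0.2382
So the posterior for Component II is 0.0276 / 0.2382 ≈ 0.1159.

0.1159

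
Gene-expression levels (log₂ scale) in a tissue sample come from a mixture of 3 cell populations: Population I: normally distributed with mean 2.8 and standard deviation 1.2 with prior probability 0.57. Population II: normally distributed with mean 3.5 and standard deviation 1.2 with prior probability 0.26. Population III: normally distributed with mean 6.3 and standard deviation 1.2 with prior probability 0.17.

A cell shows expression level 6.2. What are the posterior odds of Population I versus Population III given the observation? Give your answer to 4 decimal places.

Since P(k|x) ∝ π_k f_k(x), the posterior odds are π_i f_i(x) / (π_j f_j(x)).
Normal densities:
  L_I = (1/(1.2·√(2π)))·exp(−(6.2−2.8)²/(2·1.2²)) = 0.332452·exp(-4.01389) = 0.00600508
  L_II = (1/(1.2·√(2π)))·exp(−(6.2−3.5)²/(2·1.2²)) = 0.332452·exp(-2.53125) = 0.0264497
  L_III = (1/(1.2·√(2π)))·exp(−(6.2−6.3)²/(2·1.2²)) = 0.332452·exp(-0.00347) = 0.3313
0.0034229 / 0.0563209 ≈ 0.0608

0.0608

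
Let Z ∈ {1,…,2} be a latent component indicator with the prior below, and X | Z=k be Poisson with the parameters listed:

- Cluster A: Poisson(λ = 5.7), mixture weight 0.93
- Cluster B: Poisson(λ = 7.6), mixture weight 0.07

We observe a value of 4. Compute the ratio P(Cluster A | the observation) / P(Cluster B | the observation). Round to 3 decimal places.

Since P(k|x) ∝ π_k f_k(x), the posterior odds are π_i f_i(x) / (π_j f_j(x)).
Poisson probabilities:
  L_A = e^(−5.7)·5.7^4/4! = 0.147167
  L_B = e^(−7.6)·7.6^4/4! = 0.0695673
Odds = (0.93/0.07) × (0.147167/0.0695673) = 13.2857 × 2.11546 ≈ 28.105

28.105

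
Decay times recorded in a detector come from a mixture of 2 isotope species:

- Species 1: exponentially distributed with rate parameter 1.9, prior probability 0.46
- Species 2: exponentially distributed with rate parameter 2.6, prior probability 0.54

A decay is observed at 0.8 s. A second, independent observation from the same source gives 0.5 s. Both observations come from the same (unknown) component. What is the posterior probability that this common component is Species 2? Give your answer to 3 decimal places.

0.469

P(component k | x) = w_k·f_k(x) / marginal(x), where marginal(x) = Σ_j w_j·f_j(x).
Since both observations come from the same component, the likelihood for component k is f_k(x₁)·f_k(x₂).
  p_1 = [1.9·e^(−1.9·0.8) = 1.9·e^(−1.5200) = 0.415553] × [0.734808] = 0.305351
  p_2 = [2.6·e^(−2.6·0.8) = 2.6·e^(−2.0800) = 0.324819] × [0.708583] = 0.230161
Multiply by the mixture weights:
  w_1·p_1 = 0.46 × 0.305351 = 0.140462
  w_2·p_2 = 0.54 × 0.230161 = 0.124287
Denominator: 0.140462 + 0.124287 = 0.264748
So the posterior for Species 2 is 0.124287 / 0.264748 ≈ 0.469.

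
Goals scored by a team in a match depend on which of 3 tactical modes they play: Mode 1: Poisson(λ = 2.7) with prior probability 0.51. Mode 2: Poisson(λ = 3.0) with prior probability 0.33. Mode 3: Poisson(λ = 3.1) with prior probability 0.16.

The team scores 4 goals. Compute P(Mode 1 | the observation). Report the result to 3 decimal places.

By Bayes' theorem, P(k | x) = w_k f_k(x) / Σ_j w_j f_j(x).
Evaluate each component's likelihood at the observed value:
  f_1 = e^(−2.7)·2.7^4/4! = 0.148816
  f_2 = e^(−3.0)·3.0^4/4! = 0.168031
  f_3 = e^(−3.1)·3.1^4/4! = 0.17335
Unnormalised posteriors:
  w_1·f_1 = 0.51 × 0.148816 = 0.075896
  w_2·f_2 = 0.33 × 0.168031 = 0.0554503
  w_3·f_3 = 0.16 × 0.17335 = 0.0277359
Normaliser: 0.075896 + 0.0554503 + 0.0277359 = 0.159082
Responsibility of Mode 1: 0.075896 / 0.159082 ≈ 0.477

0.477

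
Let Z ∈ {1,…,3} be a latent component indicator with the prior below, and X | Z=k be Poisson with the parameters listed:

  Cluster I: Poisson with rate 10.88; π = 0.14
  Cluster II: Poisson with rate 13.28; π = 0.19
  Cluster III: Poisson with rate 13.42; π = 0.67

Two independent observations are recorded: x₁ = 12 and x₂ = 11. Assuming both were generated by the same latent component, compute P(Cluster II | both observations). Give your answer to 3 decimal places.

By Bayes' theorem, P(k | x) = P(Z=k) f_k(x) / Σ_j P(Z=j) f_j(x).
Since both observations come from the same component, the likelihood for component k is f_k(x₁)·f_k(x₂).
  p_I = [0.108165] × [0.119299] = 0.012904
  p_II = [0.107302] × [0.09696] = 0.010404
  p_III = [0.105794] × [0.0945998] = 0.0100081
Unnormalised posteriors:
  P(Z=I)·p_I = 0.14 × 0.012904 = 0.00180656
  P(Z=II)·p_II = 0.19 × 0.010404 = 0.00197677
  P(Z=III)·p_III = 0.67 × 0.0100081 = 0.00670542
Marginal: 0.00180656 + 0.00197677 + 0.00670542 = 0.0104887
P(Cluster II | data) ≈ 0.188

0.188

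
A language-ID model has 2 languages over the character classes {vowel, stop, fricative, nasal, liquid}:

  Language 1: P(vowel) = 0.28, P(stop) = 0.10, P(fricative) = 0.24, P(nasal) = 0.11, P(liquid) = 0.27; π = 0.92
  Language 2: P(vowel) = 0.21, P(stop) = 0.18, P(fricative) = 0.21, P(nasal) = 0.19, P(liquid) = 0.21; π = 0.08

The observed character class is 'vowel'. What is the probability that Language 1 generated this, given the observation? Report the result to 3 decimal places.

Apply Bayes' rule: the posterior for each component is proportional to its prior times its likelihood at x.
Categorical probabilities:
  f_1 = P(vowel | comp) = 0.28
  f_2 = P(vowel | comp) = 0.21
Unnormalised posteriors:
  π_1·f_1 = 0.92 × 0.28 = 0.2576
  π_2·f_2 = 0.08 × 0.21 = 0.0168
Normaliser: 0.2576 + 0.0168 = 0.2744
Responsibility of Language 1: 0.2576 / 0.2744 ≈ 0.939

0.939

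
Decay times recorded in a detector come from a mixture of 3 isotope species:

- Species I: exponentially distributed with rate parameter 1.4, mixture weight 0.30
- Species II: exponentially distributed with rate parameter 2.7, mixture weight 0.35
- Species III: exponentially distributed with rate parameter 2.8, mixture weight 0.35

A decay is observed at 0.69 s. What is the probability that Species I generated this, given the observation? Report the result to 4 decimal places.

Posterior ∝ prior × likelihood, so P(k | x) ∝ π_k f_k(x); normalise over all components.
Exponential densities:
  f_I = 1.4·e^(−1.4·0.69) = 1.4·e^(−0.9660) = 0.532843
  f_II = 2.7·e^(−2.7·0.69) = 2.7·e^(−1.8630) = 0.419057
  f_III = 2.8·e^(−2.8·0.69) = 2.8·e^(−1.9320) = 0.405603
Prior × likelihood for each component:
  π_I·f_I = 0.30 × 0.532843 = 0.159853
  π_II·f_II = 0.35 × 0.419057 = 0.14667
  π_III·f_III = 0.35 × 0.405603 = 0.141961
Denominator: 0.159853 + 0.14667 + 0.141961 = 0.448484
So the posterior for Species I is 0.159853 / 0.448484 ≈ 0.3564.

0.3564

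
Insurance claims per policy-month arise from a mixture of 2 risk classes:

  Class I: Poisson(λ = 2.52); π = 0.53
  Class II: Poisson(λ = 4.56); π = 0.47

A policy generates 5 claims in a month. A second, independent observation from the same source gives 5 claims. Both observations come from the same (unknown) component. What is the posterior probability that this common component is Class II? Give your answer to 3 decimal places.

0.849

Posterior ∝ prior × likelihood, so P(k | x) ∝ P(Z=k) f_k(x); normalise over all components.
Since both observations come from the same component, the likelihood for component k is f_k(x₁)·f_k(x₂).
  L_I = [e^(−2.52)·2.52^5/5! = 0.0681396] × [0.0681396] = 0.004643
  L_II = [e^(−4.56)·4.56^5/5! = 0.171894] × [0.171894] = 0.0295475
Prior × likelihood for each component:
  P(Z=I)·L_I = 0.53 × 0.004643 = 0.00246079
  P(Z=II)·L_II = 0.47 × 0.0295475 = 0.0138873
Denominator: 0.00246079 + 0.0138873 = 0.0163481
So the posterior for Class II is 0.0138873 / 0.0163481 ≈ 0.849.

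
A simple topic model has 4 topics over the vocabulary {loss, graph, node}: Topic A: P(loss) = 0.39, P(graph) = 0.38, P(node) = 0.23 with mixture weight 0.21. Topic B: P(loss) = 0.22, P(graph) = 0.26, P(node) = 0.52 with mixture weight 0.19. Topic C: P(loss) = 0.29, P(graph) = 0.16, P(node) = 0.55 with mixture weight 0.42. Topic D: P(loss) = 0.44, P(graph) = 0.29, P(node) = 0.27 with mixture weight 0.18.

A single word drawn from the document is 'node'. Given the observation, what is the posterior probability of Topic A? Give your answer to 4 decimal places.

The responsibility of component k is w_k f_k(x) divided by Σ_j w_j f_j(x).
Categorical probabilities:
  L_A = P(node | comp) = 0.23
  L_B = P(node | comp) = 0.52
  L_C = P(node | comp) = 0.55
  L_D = P(node | comp) = 0.27
Multiply by the mixture weights:
  w_A·L_A = 0.21 × 0.23 = 0.0483
  w_B·L_B = 0.19 × 0.52 = 0.0988
  w_C·L_C = 0.42 × 0.55 = 0.231
  w_D·L_D = 0.18 × 0.27 = 0.0486
Marginal: 0.0483 + 0.0988 + 0.231 + 0.0486 = 0.4267
So the posterior for Topic A is 0.0483 / 0.4267 ≈ 0.1132.

0.1132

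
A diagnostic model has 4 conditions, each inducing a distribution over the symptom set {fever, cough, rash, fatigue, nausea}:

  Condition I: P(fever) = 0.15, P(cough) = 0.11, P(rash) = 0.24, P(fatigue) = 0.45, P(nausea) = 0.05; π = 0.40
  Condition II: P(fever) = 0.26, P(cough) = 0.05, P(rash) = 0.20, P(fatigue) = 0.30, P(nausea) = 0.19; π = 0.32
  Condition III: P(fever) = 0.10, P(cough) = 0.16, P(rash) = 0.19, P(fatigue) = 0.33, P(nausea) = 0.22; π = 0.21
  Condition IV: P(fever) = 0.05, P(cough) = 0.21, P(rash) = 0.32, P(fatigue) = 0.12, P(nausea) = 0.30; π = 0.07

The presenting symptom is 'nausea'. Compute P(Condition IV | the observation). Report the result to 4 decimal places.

0.1419

Posterior ∝ prior × likelihood, so P(k | x) ∝ π_k f_k(x); normalise over all components.
Categorical probabilities:
  p_I = P(nausea | comp) = 0.05
  p_II = P(nausea | comp) = 0.19
  p_III = P(nausea | comp) = 0.22
  p_IV = P(nausea | comp) = 0.30
Multiply by the mixture weights:
  π_I·p_I = 0.40 × 0.05 = 0.02
  π_II·p_II = 0.32 × 0.19 = 0.0608
  π_III·p_III = 0.21 × 0.22 = 0.0462
  π_IV·p_IV = 0.07 × 0.3 = 0.021
Sum: 0.02 + 0.0608 + 0.0462 + 0.021 = 0.148
So the posterior for Condition IV is 0.021 / 0.148 ≈ 0.1419.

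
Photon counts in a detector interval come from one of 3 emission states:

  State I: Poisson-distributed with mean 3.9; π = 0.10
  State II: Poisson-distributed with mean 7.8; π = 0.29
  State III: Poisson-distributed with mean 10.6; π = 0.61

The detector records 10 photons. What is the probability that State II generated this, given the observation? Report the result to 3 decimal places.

P(component k | x) = w_k·f_k(x) / marginal(x), where marginal(x) = Σ_j w_j·f_j(x).
Evaluate each component's likelihood at the observed value:
  p_I = 0.00454082
  p_II = 0.0941209
  p_III = 0.122963
Prior × likelihood for each component:
  w_I·p_I = 0.10 × 0.00454082 = 0.000454082
  w_II·p_II = 0.29 × 0.0941209 = 0.0272951
  w_III·p_III = 0.61 × 0.122963 = 0.0750074
Denominator: 0.000454082 + 0.0272951 + 0.0750074 = 0.102757
P(State II | data) ≈ 0.266

0.266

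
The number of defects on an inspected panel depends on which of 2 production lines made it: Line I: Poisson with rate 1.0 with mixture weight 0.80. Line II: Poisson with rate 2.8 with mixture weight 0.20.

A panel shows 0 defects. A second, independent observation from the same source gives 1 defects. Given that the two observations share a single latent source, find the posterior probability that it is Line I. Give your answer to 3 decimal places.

The responsibility of component k is w_k f_k(x) divided by Σ_j w_j f_j(x).
Since both observations come from the same component, the likelihood for component k is f_k(x₁)·f_k(x₂).
  p_I = [0.367879] × [0.367879] = 0.135335
  p_II = [0.0608101] × [0.170268] = 0.010354
Weight by the priors:
  w_I·p_I = 0.80 × 0.135335 = 0.108268
  w_II·p_II = 0.20 × 0.010354 = 0.0020708
Sum: 0.108268 + 0.0020708 = 0.110339
P(Line I | x) ≈ 0.981

0.981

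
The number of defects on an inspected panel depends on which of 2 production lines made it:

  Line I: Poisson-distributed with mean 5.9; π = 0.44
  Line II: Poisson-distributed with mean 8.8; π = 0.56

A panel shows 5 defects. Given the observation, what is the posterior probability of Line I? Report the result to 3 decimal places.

Apply Bayes' rule: the posterior for each component is proportional to its prior times its likelihood at x.
Poisson probabilities:
  f_I = e^(−5.9)·5.9^5/5! = 0.163208
  f_II = e^(−8.8)·8.8^5/5! = 0.0662889
Weight by the priors:
  P(Z=I)·f_I = 0.44 × 0.163208 = 0.0718115
  P(Z=II)·f_II = 0.56 × 0.0662889 = 0.0371218
Evidence: 0.0718115 + 0.0371218 = 0.108933
Responsibility of Line I: 0.0718115 / 0.108933 ≈ 0.659

0.659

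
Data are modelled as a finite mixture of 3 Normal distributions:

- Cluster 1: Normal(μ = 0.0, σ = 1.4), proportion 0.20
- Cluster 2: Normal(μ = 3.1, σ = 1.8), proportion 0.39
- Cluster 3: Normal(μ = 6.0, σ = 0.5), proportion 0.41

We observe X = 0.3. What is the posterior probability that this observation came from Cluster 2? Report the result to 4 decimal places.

0.3164

P(component k | x) = π_k·f_k(x) / marginal(x), where marginal(x) = Σ_j π_j·f_j(x).
Component likelihoods at x = 0.3:
  f_1 = 0.278491
  f_2 = 0.066099
  f_3 = 4.80269e-29
Prior × likelihood for each component:
  π_1·f_1 = 0.20 × 0.278491 = 0.0556982
  π_2·f_2 = 0.39 × 0.066099 = 0.0257786
  π_3·f_3 = 0.41 × 4.80269e-29 = 1.9691e-29
Denominator: 0.0556982 + 0.0257786 + 1.9691e-29 = 0.0814768
Responsibility of Cluster 2: 0.0257786 / 0.0814768 ≈ 0.3164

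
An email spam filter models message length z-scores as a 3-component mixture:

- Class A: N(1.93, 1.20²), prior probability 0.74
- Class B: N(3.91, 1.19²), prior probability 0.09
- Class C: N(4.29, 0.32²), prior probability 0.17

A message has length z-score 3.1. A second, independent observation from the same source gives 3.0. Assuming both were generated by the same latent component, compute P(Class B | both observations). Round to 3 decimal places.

Apply Bayes' rule: the posterior for each component is proportional to its prior times its likelihood at x.
Since both observations come from the same component, the likelihood for component k is f_k(x₁)·f_k(x₂).
  L_A = [(1/(1.20·√(2π)))·exp(−(3.1−1.93)²/(2·1.20²)) = 0.332452·exp(-0.47531) = 0.206682] × [0.223399] = 0.0461727
  L_B = [(1/(1.19·√(2π)))·exp(−(3.1−3.91)²/(2·1.19²)) = 0.335246·exp(-0.23166) = 0.265923] × [0.250254] = 0.0665482
  L_C = [(1/(0.32·√(2π)))·exp(−(3.1−4.29)²/(2·0.32²)) = 1.246695·exp(-6.91455) = 0.00123825] × [0.000368897] = 4.56787e-07
Prior × likelihood for each component:
  w_A·L_A = 0.74 × 0.0461727 = 0.0341678
  w_B·L_B = 0.09 × 0.0665482 = 0.00598934
  w_C·L_C = 0.17 × 4.56787e-07 = 7.76539e-08
Marginal: 0.0341678 + 0.00598934 + 7.76539e-08 = 0.0401572
P(Class B | x₁, x₂) = 0.00598934 / 0.0401572 ≈ 0.149

0.149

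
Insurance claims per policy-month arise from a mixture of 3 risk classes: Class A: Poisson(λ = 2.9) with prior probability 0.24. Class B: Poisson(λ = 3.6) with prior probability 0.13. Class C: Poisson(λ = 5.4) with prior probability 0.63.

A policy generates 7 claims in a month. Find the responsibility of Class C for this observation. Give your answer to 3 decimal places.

The responsibility of component k is π_k f_k(x) divided by Σ_j π_j f_j(x).
Component likelihoods at x = 7 claims:
  p_A = e^(−2.9)·2.9^7/7! = 0.0188322
  p_B = e^(−3.6)·3.6^7/7! = 0.0424841
  p_C = e^(−5.4)·5.4^7/7! = 0.119987
Prior × likelihood for each component:
  π_A·p_A = 0.24 × 0.0188322 = 0.00451973
  π_B·p_B = 0.13 × 0.0424841 = 0.00552294
  π_C·p_C = 0.63 × 0.119987 = 0.0755921
Sum: 0.00451973 + 0.00552294 + 0.0755921 = 0.0856347
P(Class C | the observation) ≈ 0.883

0.883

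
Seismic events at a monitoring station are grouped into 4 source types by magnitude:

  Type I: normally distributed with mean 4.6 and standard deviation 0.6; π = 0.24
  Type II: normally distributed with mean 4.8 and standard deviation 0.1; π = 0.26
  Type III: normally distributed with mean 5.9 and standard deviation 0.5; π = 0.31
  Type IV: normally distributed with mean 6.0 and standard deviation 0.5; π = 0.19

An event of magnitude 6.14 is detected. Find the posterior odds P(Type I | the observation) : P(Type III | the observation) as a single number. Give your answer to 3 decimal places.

0.027

The posterior odds equal the prior odds times the likelihood ratio: (π_i/π_j)·(f_i(x)/f_j(x)).
Evaluate each component's likelihood at the observed value:
  f_I = (1/(0.6·√(2π)))·exp(−(6.14−4.6)²/(2·0.6²)) = 0.664904·exp(-3.29389) = 0.0246741
  f_II = (1/(0.1·√(2π)))·exp(−(6.14−4.8)²/(2·0.1²)) = 3.989423·exp(-89.78000) = 4.07335e-39
  f_III = (1/(0.5·√(2π)))·exp(−(6.14−5.9)²/(2·0.5²)) = 0.797885·exp(-0.11520) = 0.711065
  f_IV = (1/(0.5·√(2π)))·exp(−(6.14−6.0)²/(2·0.5²)) = 0.797885·exp(-0.03920) = 0.767213
Odds = (0.24/0.31) × (0.0246741/0.711065) = 0.774194 × 0.0347002 ≈ 0.027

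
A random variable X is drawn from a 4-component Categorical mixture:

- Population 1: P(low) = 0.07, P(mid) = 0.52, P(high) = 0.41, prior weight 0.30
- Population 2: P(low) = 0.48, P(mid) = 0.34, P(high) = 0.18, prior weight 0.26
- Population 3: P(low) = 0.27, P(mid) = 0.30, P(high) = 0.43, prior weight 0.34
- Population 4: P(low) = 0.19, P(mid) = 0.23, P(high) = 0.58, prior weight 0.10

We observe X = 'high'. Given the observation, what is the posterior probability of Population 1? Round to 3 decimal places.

By Bayes' theorem, P(k | x) = w_k f_k(x) / Σ_j w_j f_j(x).
Categorical probabilities:
  L_1 = 0.41
  L_2 = 0.18
  L_3 = 0.43
  L_4 = 0.58
Unnormalised posteriors:
  w_1·L_1 = 0.30 × 0.41 = 0.123
  w_2·L_2 = 0.26 × 0.18 = 0.0468
  w_3·L_3 = 0.34 × 0.43 = 0.1462
  w_4·L_4 = 0.10 × 0.58 = 0.058
Sum: 0.123 + 0.0468 + 0.1462 + 0.058 = 0.374
Responsibility of Population 1: 0.123 / 0.374 ≈ 0.329

0.329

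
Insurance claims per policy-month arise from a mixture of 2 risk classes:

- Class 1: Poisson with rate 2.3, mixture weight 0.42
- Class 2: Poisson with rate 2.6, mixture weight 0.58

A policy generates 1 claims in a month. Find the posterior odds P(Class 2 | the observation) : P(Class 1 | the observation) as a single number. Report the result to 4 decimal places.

Since P(k|x) ∝ π_k f_k(x), the posterior odds are π_i f_i(x) / (π_j f_j(x)).
Evaluate each component's likelihood at the observed value:
  L_1 = e^(−2.3)·2.3^1/1! = 0.230595
  L_2 = e^(−2.6)·2.6^1/1! = 0.193111
0.112005 / 0.09685 ≈ 1.1565

1.1565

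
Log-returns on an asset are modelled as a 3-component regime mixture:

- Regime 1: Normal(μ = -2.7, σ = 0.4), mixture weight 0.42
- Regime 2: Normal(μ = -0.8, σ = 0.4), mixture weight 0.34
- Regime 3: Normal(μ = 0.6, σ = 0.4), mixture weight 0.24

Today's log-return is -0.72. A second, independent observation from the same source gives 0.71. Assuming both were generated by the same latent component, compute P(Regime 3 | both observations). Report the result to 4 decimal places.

The responsibility of component k is P(Z=k) f_k(x) divided by Σ_j P(Z=j) f_j(x).
Since both observations come from the same component, the likelihood for component k is f_k(x₁)·f_k(x₂).
  p_1 = [(1/(0.4·√(2π)))·exp(−(-0.72−-2.7)²/(2·0.4²)) = 0.997356·exp(-12.25125) = 4.7665e-06] × [1.65021e-16] = 7.86572e-22
  p_2 = [(1/(0.4·√(2π)))·exp(−(-0.72−-0.8)²/(2·0.4²)) = 0.997356·exp(-0.02000) = 0.977607] × [0.000802354] = 0.000784387
  p_3 = [(1/(0.4·√(2π)))·exp(−(-0.72−0.6)²/(2·0.4²)) = 0.997356·exp(-5.44500) = 0.00430642] × [0.960347] = 0.00413566
Unnormalised posteriors:
  P(Z=1)·p_1 = 0.42 × 7.86572e-22 = 3.3036e-22
  P(Z=2)·p_2 = 0.34 × 0.000784387 = 0.000266692
  P(Z=3)·p_3 = 0.24 × 0.00413566 = 0.000992559
Evidence: 3.3036e-22 + 0.000266692 + 0.000992559 = 0.00125925
So the posterior for Regime 3 is 0.000992559 / 0.00125925 ≈ 0.7882.

0.7882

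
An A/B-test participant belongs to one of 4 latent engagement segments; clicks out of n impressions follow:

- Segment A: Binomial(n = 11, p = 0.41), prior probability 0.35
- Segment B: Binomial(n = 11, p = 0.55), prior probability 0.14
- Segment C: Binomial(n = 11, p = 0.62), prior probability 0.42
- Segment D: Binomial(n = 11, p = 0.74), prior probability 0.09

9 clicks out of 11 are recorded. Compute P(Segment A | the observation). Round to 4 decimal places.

Posterior ∝ prior × likelihood, so P(k | x) ∝ w_k f_k(x); normalise over all components.
Binomial probabilities:
  f_A = C(11,9)·0.41^9·0.59^2 = 55·0.000327382·0.3481 = 0.00626789
  f_B = C(11,9)·0.55^9·0.45^2 = 55·0.00460537·0.2025 = 0.0512923
  f_C = C(11,9)·0.62^9·0.38^2 = 55·0.0135371·0.1444 = 0.107512
  f_D = C(11,9)·0.74^9·0.26^2 = 55·0.0665404·0.0676 = 0.247397
Prior × likelihood for each component:
  w_A·f_A = 0.35 × 0.00626789 = 0.00219376
  w_B·f_B = 0.14 × 0.0512923 = 0.00718092
  w_C·f_C = 0.42 × 0.107512 = 0.0451548
  w_D·f_D = 0.09 × 0.247397 = 0.0222658
Denominator: 0.00219376 + 0.00718092 + 0.0451548 + 0.0222658 = 0.0767953
P(Segment A | the observation) = 0.00219376 / 0.0767953 ≈ 0.0286

0.0286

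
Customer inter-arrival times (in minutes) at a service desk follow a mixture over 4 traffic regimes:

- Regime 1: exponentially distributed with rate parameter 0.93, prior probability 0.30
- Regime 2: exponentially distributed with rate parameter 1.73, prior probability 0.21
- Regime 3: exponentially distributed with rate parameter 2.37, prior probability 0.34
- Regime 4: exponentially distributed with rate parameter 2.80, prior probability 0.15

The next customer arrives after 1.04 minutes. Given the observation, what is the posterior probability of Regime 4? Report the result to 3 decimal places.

P(component k | x) = P(Z=k)·f_k(x) / marginal(x), where marginal(x) = Σ_j P(Z=j)·f_j(x).
Exponential densities:
  L_1 = 0.93·e^(−0.93·1.04) = 0.93·e^(−0.9672) = 0.353536
  L_2 = 1.73·e^(−1.73·1.04) = 1.73·e^(−1.7992) = 0.286196
  L_3 = 2.37·e^(−2.37·1.04) = 2.37·e^(−2.4648) = 0.201511
  L_4 = 2.80·e^(−2.80·1.04) = 2.80·e^(−2.9120) = 0.152227
Unnormalised posteriors:
  P(Z=1)·L_1 = 0.30 × 0.353536 = 0.106061
  P(Z=2)·L_2 = 0.21 × 0.286196 = 0.0601011
  P(Z=3)·L_3 = 0.34 × 0.201511 = 0.0685138
  P(Z=4)·L_4 = 0.15 × 0.152227 = 0.0228341
Marginal: 0.106061 + 0.0601011 + 0.0685138 + 0.0228341 = 0.25751
So the posterior for Regime 4 is 0.0228341 / 0.25751 ≈ 0.089.

0.089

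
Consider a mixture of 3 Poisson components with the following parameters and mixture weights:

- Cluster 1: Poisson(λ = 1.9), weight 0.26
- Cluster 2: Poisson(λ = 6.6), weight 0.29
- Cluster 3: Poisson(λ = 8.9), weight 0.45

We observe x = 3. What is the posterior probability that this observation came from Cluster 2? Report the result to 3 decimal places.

The responsibility of component k is π_k f_k(x) divided by Σ_j π_j f_j(x).
Evaluate each component's likelihood at the observed value:
  f_1 = 0.170982
  f_2 = 0.0651834
  f_3 = 0.016025
Multiply by the mixture weights:
  π_1·f_1 = 0.26 × 0.170982 = 0.0444553
  π_2·f_2 = 0.29 × 0.0651834 = 0.0189032
  π_3·f_3 = 0.45 × 0.016025 = 0.00721125
Normaliser: 0.0444553 + 0.0189032 + 0.00721125 = 0.0705697
Responsibility of Cluster 2: 0.0189032 / 0.0705697 ≈ 0.268

0.268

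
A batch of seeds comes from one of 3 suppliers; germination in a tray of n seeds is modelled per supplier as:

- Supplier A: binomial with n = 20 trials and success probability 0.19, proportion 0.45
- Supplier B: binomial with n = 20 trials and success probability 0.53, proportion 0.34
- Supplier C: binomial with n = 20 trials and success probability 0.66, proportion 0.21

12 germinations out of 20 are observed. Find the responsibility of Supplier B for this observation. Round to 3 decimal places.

P(component k | x) = P(Z=k)·f_k(x) / marginal(x), where marginal(x) = Σ_j P(Z=j)·f_j(x).
Evaluate each component's likelihood at the observed value:
  f_A = 5.16643e-05
  f_B = 0.147353
  f_C = 0.153683
Unnormalised posteriors:
  P(Z=A)·f_A = 0.45 × 5.16643e-05 = 2.32489e-05
  P(Z=B)·f_B = 0.34 × 0.147353 = 0.0501002
  P(Z=C)·f_C = 0.21 × 0.153683 = 0.0322734
Marginal: 2.32489e-05 + 0.0501002 + 0.0322734 = 0.0823969
P(Supplier B | the observation) = 0.0501002 / 0.0823969 ≈ 0.608

0.608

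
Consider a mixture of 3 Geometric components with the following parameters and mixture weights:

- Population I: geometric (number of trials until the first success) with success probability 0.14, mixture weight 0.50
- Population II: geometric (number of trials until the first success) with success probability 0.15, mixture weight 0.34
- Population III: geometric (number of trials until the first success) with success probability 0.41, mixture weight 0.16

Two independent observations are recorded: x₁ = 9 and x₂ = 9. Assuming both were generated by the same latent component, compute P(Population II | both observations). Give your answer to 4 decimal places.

Apply Bayes' rule: the posterior for each component is proportional to its prior times its likelihood at x.
Since both observations come from the same component, the likelihood for component k is f_k(x₁)·f_k(x₂).
  L_I = [0.0418905] × [0.0418905] = 0.00175481
  L_II = [0.0408736] × [0.0408736] = 0.00167065
  L_III = [0.00602005] × [0.00602005] = 3.6241e-05
Unnormalised posteriors:
  π_I·L_I = 0.50 × 0.00175481 = 0.000877407
  π_II·L_II = 0.34 × 0.00167065 = 0.000568021
  π_III·L_III = 0.16 × 3.6241e-05 = 5.79856e-06
Denominator: 0.000877407 + 0.000568021 + 5.79856e-06 = 0.00145123
P(Population II | data) = 0.000568021 / 0.00145123 ≈ 0.3914

0.3914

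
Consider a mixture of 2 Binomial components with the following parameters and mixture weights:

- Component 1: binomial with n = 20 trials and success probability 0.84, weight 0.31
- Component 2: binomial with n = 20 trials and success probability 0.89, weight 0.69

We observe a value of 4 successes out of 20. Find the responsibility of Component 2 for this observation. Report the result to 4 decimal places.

0.0069

The responsibility of component k is w_k f_k(x) divided by Σ_j w_j f_j(x).
Evaluate each component's likelihood at the observed value:
  p_1 = C(20,4)·0.84^4·0.16^16 = 4845·0.497871·1.84467e-13 = 4.4497e-10
  p_2 = C(20,4)·0.89^4·0.11^16 = 4845·0.627422·4.59497e-16 = 1.39681e-12
Multiply by the mixture weights:
  w_1·p_1 = 0.31 × 4.4497e-10 = 1.37941e-10
  w_2·p_2 = 0.69 × 1.39681e-12 = 9.63798e-13
Denominator: 1.37941e-10 + 9.63798e-13 = 1.38904e-10
So the posterior for Component 2 is 9.63798e-13 / 1.38904e-10 ≈ 0.0069.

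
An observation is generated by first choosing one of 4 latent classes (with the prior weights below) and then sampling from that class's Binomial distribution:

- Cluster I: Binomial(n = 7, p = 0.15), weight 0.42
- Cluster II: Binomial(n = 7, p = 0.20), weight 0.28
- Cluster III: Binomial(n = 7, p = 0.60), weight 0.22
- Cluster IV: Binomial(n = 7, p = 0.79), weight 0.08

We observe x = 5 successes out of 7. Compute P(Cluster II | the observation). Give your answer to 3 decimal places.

0.015

Apply Bayes' rule: the posterior for each component is proportional to its prior times its likelihood at x.
Component likelihoods at x = 5 successes out of 7:
  L_I = 0.00115216
  L_II = 0.0043008
  L_III = 0.261274
  L_IV = 0.284966
Multiply by the mixture weights:
  π_I·L_I = 0.42 × 0.00115216 = 0.000483908
  π_II·L_II = 0.28 × 0.0043008 = 0.00120422
  π_III·L_III = 0.22 × 0.261274 = 0.0574802
  π_IV·L_IV = 0.08 × 0.284966 = 0.0227973
Sum: 0.000483908 + 0.00120422 + 0.0574802 + 0.0227973 = 0.0819656
P(Cluster II | x) = 0.00120422 / 0.0819656 ≈ 0.015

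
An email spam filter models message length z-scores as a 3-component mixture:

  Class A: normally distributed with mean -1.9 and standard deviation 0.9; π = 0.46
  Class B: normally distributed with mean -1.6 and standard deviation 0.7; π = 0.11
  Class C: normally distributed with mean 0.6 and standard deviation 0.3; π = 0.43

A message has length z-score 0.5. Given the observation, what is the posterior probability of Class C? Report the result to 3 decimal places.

By Bayes' theorem, P(k | x) = π_k f_k(x) / Σ_j π_j f_j(x).
Evaluate each component's likelihood at the observed value:
  p_A = (1/(0.9·√(2π)))·exp(−(0.5−-1.9)²/(2·0.9²)) = 0.443269·exp(-3.55556) = 0.0126622
  p_B = (1/(0.7·√(2π)))·exp(−(0.5−-1.6)²/(2·0.7²)) = 0.569918·exp(-4.50000) = 0.00633121
  p_C = (1/(0.3·√(2π)))·exp(−(0.5−0.6)²/(2·0.3²)) = 1.329808·exp(-0.05556) = 1.25794
Multiply by the mixture weights:
  π_A·p_A = 0.46 × 0.0126622 = 0.00582462
  π_B·p_B = 0.11 × 0.00633121 = 0.000696433
  π_C·p_C = 0.43 × 1.25794 = 0.540916
Sum: 0.00582462 + 0.000696433 + 0.540916 = 0.547437
Responsibility of Class C: 0.540916 / 0.547437 ≈ 0.988

0.988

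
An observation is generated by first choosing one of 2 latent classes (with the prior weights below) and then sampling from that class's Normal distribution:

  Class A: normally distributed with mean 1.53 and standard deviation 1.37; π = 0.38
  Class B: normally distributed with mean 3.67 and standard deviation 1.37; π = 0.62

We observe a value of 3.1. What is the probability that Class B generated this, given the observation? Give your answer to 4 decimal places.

By Bayes' theorem, P(k | x) = π_k f_k(x) / Σ_j π_j f_j(x).
Evaluate each component's likelihood at the observed value:
  f_A = (1/(1.37·√(2π)))·exp(−(3.1−1.53)²/(2·1.37²)) = 0.291199·exp(-0.65664) = 0.151013
  f_B = (1/(1.37·√(2π)))·exp(−(3.1−3.67)²/(2·1.37²)) = 0.291199·exp(-0.08655) = 0.267055
Prior × likelihood for each component:
  π_A·f_A = 0.38 × 0.151013 = 0.0573849
  π_B·f_B = 0.62 × 0.267055 = 0.165574
Denominator: 0.0573849 + 0.165574 = 0.222959
P(Class B | the observation) ≈ 0.7426

0.7426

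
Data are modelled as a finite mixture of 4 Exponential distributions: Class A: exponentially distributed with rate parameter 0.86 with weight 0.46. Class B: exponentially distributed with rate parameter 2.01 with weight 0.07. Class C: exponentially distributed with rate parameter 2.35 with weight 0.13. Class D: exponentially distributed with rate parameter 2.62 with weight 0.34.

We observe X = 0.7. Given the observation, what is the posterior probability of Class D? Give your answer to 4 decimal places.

0.3146

Posterior ∝ prior × likelihood, so P(k | x) ∝ P(Z=k) f_k(x); normalise over all components.
Component likelihoods at x = 0.7:
  L_A = 0.471035
  L_B = 0.492202
  L_C = 0.45358
  L_D = 0.418606
Prior × likelihood for each component:
  P(Z=A)·L_A = 0.46 × 0.471035 = 0.216676
  P(Z=B)·L_B = 0.07 × 0.492202 = 0.0344542
  P(Z=C)·L_C = 0.13 × 0.45358 = 0.0589653
  P(Z=D)·L_D = 0.34 × 0.418606 = 0.142326
Normaliser: 0.216676 + 0.0344542 + 0.0589653 + 0.142326 = 0.452422
Responsibility of Class D: 0.142326 / 0.452422 ≈ 0.3146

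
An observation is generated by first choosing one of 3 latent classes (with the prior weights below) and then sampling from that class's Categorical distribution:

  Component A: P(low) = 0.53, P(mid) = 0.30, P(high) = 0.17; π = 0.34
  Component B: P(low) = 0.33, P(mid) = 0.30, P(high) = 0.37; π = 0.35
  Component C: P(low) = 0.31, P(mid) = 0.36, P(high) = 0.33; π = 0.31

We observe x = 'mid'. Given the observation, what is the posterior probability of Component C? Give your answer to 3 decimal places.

Posterior ∝ prior × likelihood, so P(k | x) ∝ w_k f_k(x); normalise over all components.
Component likelihoods at x = 'mid':
  L_A = 0.3
  L_B = 0.3
  L_C = 0.36
Unnormalised posteriors:
  w_A·L_A = 0.34 × 0.3 = 0.102
  w_B·L_B = 0.35 × 0.3 = 0.105
  w_C·L_C = 0.31 × 0.36 = 0.1116
Denominator: 0.102 + 0.105 + 0.1116 = 0.3186
P(Component C | data) ≈ 0.350

0.350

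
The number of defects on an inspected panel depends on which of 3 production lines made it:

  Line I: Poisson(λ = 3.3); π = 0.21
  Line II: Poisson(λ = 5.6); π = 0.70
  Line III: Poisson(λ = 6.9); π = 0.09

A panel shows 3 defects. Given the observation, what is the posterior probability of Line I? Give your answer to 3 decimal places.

0.365

P(component k | x) = π_k·f_k(x) / marginal(x), where marginal(x) = Σ_j π_j·f_j(x).
Evaluate each component's likelihood at the observed value:
  f_I = 0.220912
  f_II = 0.108234
  f_III = 0.0551778
Multiply by the mixture weights:
  π_I·f_I = 0.21 × 0.220912 = 0.0463915
  π_II·f_II = 0.70 × 0.108234 = 0.0757638
  π_III·f_III = 0.09 × 0.0551778 = 0.004966
Evidence: 0.0463915 + 0.0757638 + 0.004966 = 0.127121
Responsibility of Line I: 0.0463915 / 0.127121 ≈ 0.365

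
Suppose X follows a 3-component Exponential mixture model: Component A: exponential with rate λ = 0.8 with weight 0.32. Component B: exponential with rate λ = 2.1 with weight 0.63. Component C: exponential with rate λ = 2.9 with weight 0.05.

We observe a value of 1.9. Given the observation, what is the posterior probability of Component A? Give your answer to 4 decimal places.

0.6908

The responsibility of component k is w_k f_k(x) divided by Σ_j w_j f_j(x).
Evaluate each component's likelihood at the observed value:
  f_A = 0.8·e^(−0.8·1.9) = 0.8·e^(−1.5200) = 0.17497
  f_B = 2.1·e^(−2.1·1.9) = 2.1·e^(−3.9900) = 0.0388494
  f_C = 2.9·e^(−2.9·1.9) = 2.9·e^(−5.5100) = 0.0117337
Weight by the priors:
  w_A·f_A = 0.32 × 0.17497 = 0.0559902
  w_B·f_B = 0.63 × 0.0388494 = 0.0244751
  w_C·f_C = 0.05 × 0.0117337 = 0.000586686
Evidence: 0.0559902 + 0.0244751 + 0.000586686 = 0.0810521
Responsibility of Component A: 0.0559902 / 0.0810521 ≈ 0.6908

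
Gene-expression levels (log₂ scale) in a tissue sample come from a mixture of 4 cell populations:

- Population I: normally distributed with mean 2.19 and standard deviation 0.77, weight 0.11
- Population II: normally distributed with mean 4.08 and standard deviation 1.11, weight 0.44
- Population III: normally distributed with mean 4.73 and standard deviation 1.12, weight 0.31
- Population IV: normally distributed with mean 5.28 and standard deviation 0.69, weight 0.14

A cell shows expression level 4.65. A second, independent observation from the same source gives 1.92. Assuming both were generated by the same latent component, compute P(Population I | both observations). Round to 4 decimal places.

0.0180

By Bayes' theorem, P(k | x) = P(Z=k) f_k(x) / Σ_j P(Z=j) f_j(x).
Since both observations come from the same component, the likelihood for component k is f_k(x₁)·f_k(x₂).
  L_I = [0.00314808] × [0.487214] = 0.00153379
  L_II = [0.315011] × [0.0541146] = 0.0170467
  L_III = [0.355291] × [0.0153042] = 0.00543744
  L_IV = [0.381098] × [4.1013e-06] = 1.563e-06
Weight by the priors:
  P(Z=I)·L_I = 0.11 × 0.00153379 = 0.000168717
  P(Z=II)·L_II = 0.44 × 0.0170467 = 0.00750055
  P(Z=III)·L_III = 0.31 × 0.00543744 = 0.00168561
  P(Z=IV)·L_IV = 0.14 × 1.563e-06 = 2.18819e-07
Marginal: 0.000168717 + 0.00750055 + 0.00168561 + 2.18819e-07 = 0.0093551
P(Population I | x₁, x₂) = 0.000168717 / 0.0093551 ≈ 0.0180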